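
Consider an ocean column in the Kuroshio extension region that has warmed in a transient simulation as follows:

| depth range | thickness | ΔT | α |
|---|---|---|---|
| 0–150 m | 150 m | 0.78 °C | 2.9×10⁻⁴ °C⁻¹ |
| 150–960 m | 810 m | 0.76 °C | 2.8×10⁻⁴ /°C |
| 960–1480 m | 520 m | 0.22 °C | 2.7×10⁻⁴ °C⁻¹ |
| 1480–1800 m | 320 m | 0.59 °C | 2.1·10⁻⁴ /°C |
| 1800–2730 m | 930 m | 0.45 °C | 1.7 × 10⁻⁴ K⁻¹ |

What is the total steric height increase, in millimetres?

Layer 1: 0.78 × 150 × 2.9×10⁻⁴ = 0.03393 m
2.8×10⁻⁴ × 0.76 × 810 = 0.172368 m
960–1480 m: 0.22 × 2.7×10⁻⁴ × 520 = 0.030888 m
Layer 4: 0.59 × 320 × 2.1×10⁻⁴ = 0.039648 m
930 × 1.7×10⁻⁴ × 0.45 = 0.071145 m
Δh = 0.03393 + 0.172368 + 0.030888 + 0.039648 + 0.071145 = 0.347979 m ≈ 348 mm

Δh ≈ 348 mm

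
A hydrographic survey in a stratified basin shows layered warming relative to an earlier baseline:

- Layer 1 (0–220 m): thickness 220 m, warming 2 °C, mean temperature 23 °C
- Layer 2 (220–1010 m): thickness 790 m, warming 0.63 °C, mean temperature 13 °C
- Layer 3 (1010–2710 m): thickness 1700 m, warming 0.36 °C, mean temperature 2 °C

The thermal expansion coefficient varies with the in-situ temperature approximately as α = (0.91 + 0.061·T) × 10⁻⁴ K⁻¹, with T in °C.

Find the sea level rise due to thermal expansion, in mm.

Δh ≈ 250 mm

Layer 1: α = (0.91 + 0.061×23)×10⁻⁴ = 2.313×10⁻⁴ K⁻¹
Layer 2: α = (0.91 + 0.061×13)×10⁻⁴ = 1.703×10⁻⁴ K⁻¹
Layer 3: α = (0.91 + 0.061×2)×10⁻⁴ = 1.032×10⁻⁴ K⁻¹
2 × 2.313×10⁻⁴ × 220 = 0.101772 m
220–1010 m: 1.703×10⁻⁴ × 790 × 0.63 = 0.08475831 m
Layer 3: 0.36 × 1700 × 1.032×10⁻⁴ = 0.0631584 m
Δh = 0.101772 + 0.08475831 + 0.0631584 = 0.24968871 m ≈ 250 mm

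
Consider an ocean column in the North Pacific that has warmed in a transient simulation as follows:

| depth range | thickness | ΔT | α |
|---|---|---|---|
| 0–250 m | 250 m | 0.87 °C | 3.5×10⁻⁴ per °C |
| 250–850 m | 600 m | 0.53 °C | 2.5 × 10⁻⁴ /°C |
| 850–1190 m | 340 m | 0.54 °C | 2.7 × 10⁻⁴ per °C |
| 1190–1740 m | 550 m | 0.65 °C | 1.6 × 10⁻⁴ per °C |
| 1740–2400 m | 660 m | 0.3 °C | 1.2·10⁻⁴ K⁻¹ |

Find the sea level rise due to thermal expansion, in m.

3.5×10⁻⁴ × 250 × 0.87 = 0.076125 m
600 × 2.5×10⁻⁴ × 0.53 = 0.07950 m
340 × 2.7×10⁻⁴ × 0.54 = 0.049572 m
Layer 4: 1.6×10⁻⁴ × 550 × 0.65 = 0.05720 m
660 × 0.3 × 1.2×10⁻⁴ = 0.02376 m
Δh = 0.076125 + 0.07950 + 0.049572 + 0.05720 + 0.02376 = 0.286157 m

0.286 m of thermosteric rise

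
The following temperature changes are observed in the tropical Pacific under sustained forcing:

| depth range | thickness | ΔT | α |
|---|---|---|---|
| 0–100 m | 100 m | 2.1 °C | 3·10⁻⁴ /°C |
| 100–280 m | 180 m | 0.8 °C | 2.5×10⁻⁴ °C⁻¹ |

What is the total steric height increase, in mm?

99.0 mm

2.1 × 100 × 3×10⁻⁴ = 0.06300 m
100–280 m: 0.8 × 180 × 2.5×10⁻⁴ = 0.03600 m
Δh = 0.06300 + 0.03600 = 0.09900 m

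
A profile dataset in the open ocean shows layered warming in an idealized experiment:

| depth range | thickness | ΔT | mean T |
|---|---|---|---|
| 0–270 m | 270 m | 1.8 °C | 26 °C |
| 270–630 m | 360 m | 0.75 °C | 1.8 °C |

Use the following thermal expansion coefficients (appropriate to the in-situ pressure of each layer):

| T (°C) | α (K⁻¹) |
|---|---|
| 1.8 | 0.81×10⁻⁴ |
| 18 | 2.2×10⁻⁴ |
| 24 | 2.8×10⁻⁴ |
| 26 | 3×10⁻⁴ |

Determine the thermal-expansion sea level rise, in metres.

0.168 m

Layer 1 at 26 °C → α = 3×10⁻⁴ K⁻¹
Layer 2 at 1.8 °C → α = 0.81×10⁻⁴ K⁻¹
270 × 3×10⁻⁴ × 1.8 = 0.14580 m
Layer 2: 0.81×10⁻⁴ × 0.75 × 360 = 0.02187 m
Δh = 0.14580 + 0.02187 = 0.16767 m ≈ 0.168 m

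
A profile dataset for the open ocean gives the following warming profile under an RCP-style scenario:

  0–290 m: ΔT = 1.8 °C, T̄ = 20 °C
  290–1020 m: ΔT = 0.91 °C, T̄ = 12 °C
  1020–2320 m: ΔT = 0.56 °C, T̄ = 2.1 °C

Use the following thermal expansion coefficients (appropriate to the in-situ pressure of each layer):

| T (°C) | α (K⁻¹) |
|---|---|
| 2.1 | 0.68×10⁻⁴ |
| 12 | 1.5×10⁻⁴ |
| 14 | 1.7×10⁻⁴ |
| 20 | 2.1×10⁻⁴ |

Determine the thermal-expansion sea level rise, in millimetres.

Layer 1 at 20 °C → α = 2.1×10⁻⁴ K⁻¹
Layer 2 at 12 °C → α = 1.5×10⁻⁴ K⁻¹
Layer 3 at 2.1 °C → α = 0.68×10⁻⁴ K⁻¹
1.8 × 290 × 2.1×10⁻⁴ = 0.10962 m
0.91 × 730 × 1.5×10⁻⁴ = 0.099645 m
0.56 × 1300 × 0.68×10⁻⁴ = 0.049504 m
Δh = 0.10962 + 0.099645 + 0.049504 = 0.258769 m ≈ 259 mm

259 mm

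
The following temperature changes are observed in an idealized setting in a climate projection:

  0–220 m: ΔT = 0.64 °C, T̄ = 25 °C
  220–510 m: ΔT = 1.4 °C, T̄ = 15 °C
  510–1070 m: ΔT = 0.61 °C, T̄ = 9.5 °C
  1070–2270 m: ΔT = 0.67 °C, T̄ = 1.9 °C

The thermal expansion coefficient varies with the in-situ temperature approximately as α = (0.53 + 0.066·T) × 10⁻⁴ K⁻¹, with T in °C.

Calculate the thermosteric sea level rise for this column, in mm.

185 mm

Layer 1: α = (0.53 + 0.066×25)×10⁻⁴ = 2.18×10⁻⁴ K⁻¹
Layer 2: α = (0.53 + 0.066×15)×10⁻⁴ = 1.52×10⁻⁴ K⁻¹
Layer 3: α = (0.53 + 0.066×9.5)×10⁻⁴ = 1.157×10⁻⁴ K⁻¹
Layer 4: α = (0.53 + 0.066×1.9)×10⁻⁴ = 0.6554×10⁻⁴ K⁻¹
220 × 0.64 × 2.18×10⁻⁴ = 0.0306944 m
1.4 × 290 × 1.52×10⁻⁴ = 0.061712 m
Layer 3: 0.61 × 1.157×10⁻⁴ × 560 = 0.03952312 m
1070–2270 m: 0.6554×10⁻⁴ × 0.67 × 1200 = 0.05269416 m
Δh = 0.0306944 + 0.061712 + 0.03952312 + 0.05269416 = 0.18462368 m ≈ 185 mm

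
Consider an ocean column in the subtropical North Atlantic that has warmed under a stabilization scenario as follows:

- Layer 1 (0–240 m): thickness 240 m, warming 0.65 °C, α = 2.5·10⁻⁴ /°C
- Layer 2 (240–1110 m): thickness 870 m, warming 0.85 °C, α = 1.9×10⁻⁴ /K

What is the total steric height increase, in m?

0–240 m: 0.65 × 240 × 2.5×10⁻⁴ = 0.03900 m
1.9×10⁻⁴ × 0.85 × 870 = 0.140505 m
Δh = 0.03900 + 0.140505 = 0.179505 m

about 0.18 m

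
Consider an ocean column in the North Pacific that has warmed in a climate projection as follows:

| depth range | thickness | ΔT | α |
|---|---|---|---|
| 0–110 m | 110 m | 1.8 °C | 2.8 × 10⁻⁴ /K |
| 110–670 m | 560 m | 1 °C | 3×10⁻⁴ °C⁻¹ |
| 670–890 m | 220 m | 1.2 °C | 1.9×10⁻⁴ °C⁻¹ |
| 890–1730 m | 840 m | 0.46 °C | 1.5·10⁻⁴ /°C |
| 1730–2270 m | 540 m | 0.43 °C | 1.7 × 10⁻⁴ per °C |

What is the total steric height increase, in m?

0–110 m: 1.8 × 2.8×10⁻⁴ × 110 = 0.05544 m
110–670 m: 560 × 1 × 3×10⁻⁴ = 0.16800 m
1.9×10⁻⁴ × 1.2 × 220 = 0.05016 m
Layer 4: 0.46 × 840 × 1.5×10⁻⁴ = 0.05796 m
1730–2270 m: 0.43 × 540 × 1.7×10⁻⁴ = 0.039474 m
Δh = 0.05544 + 0.16800 + 0.05016 + 0.05796 + 0.039474 = 0.371034 m

about 0.371 m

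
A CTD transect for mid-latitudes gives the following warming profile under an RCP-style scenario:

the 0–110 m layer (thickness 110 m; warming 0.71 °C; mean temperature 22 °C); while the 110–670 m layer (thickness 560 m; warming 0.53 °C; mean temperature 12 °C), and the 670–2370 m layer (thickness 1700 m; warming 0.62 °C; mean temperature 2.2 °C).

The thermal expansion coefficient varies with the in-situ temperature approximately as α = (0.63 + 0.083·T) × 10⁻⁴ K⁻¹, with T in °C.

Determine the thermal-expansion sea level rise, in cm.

about 15.3 cm

Layer 1: α = (0.63 + 0.083×22)×10⁻⁴ = 2.456×10⁻⁴ K⁻¹
Layer 2: α = (0.63 + 0.083×12)×10⁻⁴ = 1.626×10⁻⁴ K⁻¹
Layer 3: α = (0.63 + 0.083×2.2)×10⁻⁴ = 0.8126×10⁻⁴ K⁻¹
0–110 m: 0.71 × 110 × 2.456×10⁻⁴ = 0.01918136 m
Layer 2: 560 × 0.53 × 1.626×10⁻⁴ = 0.04825968 m
0.62 × 1700 × 0.8126×10⁻⁴ = 0.08564804 m
Δh = 0.01918136 + 0.04825968 + 0.08564804 = 0.15308908 m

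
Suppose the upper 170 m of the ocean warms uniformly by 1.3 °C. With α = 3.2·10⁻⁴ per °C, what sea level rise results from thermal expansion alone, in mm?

Δh = αΔT·H = 3.2×10⁻⁴ × 1.3 × 170 = 0.07072 m

about 71 mm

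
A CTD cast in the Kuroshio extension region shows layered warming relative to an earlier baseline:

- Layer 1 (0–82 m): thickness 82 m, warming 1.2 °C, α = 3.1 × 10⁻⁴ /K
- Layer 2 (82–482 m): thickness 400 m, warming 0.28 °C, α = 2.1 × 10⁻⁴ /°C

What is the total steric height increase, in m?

82 × 3.1×10⁻⁴ × 1.2 = 0.030504 m
0.28 × 2.1×10⁻⁴ × 400 = 0.02352 m
Δh = 0.030504 + 0.02352 = 0.054024 m ≈ 0.0540 m

Δh ≈ 0.0540 m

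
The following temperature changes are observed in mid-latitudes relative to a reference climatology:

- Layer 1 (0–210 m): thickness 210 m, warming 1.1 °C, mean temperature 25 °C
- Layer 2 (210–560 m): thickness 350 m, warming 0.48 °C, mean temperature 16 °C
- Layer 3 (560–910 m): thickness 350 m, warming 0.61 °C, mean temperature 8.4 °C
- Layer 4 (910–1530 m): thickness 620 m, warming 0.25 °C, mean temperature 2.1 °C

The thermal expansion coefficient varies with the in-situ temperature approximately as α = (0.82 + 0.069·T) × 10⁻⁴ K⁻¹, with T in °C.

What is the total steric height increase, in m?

0.136 m of thermosteric rise

Layer 1: α = (0.82 + 0.069×25)×10⁻⁴ = 2.545×10⁻⁴ K⁻¹
Layer 2: α = (0.82 + 0.069×16)×10⁻⁴ = 1.924×10⁻⁴ K⁻¹
Layer 3: α = (0.82 + 0.069×8.4)×10⁻⁴ = 1.3996×10⁻⁴ K⁻¹
Layer 4: α = (0.82 + 0.069×2.1)×10⁻⁴ = 0.9649×10⁻⁴ K⁻¹
210 × 1.1 × 2.545×10⁻⁴ = 0.0587895 m
Layer 2: 350 × 0.48 × 1.924×10⁻⁴ = 0.0323232 m
1.3996×10⁻⁴ × 0.61 × 350 = 0.02988146 m
620 × 0.9649×10⁻⁴ × 0.25 = 0.01495595 m
Δh = 0.0587895 + 0.0323232 + 0.02988146 + 0.01495595 = 0.13595011 m ≈ 0.136 m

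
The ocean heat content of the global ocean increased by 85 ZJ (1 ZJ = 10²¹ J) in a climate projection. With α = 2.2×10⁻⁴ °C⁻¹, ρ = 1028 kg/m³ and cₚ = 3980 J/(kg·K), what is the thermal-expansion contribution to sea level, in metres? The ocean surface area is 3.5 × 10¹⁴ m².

0.0131 m of thermosteric rise

Per unit area: Q = 85×10²¹ / (3.5×10¹⁴) ≈ 2.429×10⁸ J/m²
Δh = αQ/(ρcₚ) = 2.2×10⁻⁴ × 2.429×10⁸ / (1028 × 3980) ≈ 0.013061 m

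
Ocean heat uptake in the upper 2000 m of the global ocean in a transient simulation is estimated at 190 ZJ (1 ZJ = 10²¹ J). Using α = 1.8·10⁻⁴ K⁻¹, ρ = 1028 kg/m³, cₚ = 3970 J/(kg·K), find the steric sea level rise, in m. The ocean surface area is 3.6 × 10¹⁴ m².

Per unit area: Q = 190×10²¹ / (3.6×10¹⁴) ≈ 5.278×10⁸ J/m²
Δh = αQ/(ρcₚ) = 1.8×10⁻⁴ × 5.278×10⁸ / (1028 × 3970) ≈ 0.023279 m

0.0233 m of thermosteric rise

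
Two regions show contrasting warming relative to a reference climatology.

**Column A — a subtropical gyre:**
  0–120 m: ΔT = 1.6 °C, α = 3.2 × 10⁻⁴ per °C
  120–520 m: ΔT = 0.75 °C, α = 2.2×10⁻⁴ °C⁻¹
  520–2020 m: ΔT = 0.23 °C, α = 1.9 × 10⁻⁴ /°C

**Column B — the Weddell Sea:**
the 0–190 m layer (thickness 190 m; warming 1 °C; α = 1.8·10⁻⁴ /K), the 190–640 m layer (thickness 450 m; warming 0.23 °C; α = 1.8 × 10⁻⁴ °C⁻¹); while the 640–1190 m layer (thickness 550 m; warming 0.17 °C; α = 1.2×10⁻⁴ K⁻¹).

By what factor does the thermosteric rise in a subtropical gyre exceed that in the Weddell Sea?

3.0

A 3.2×10⁻⁴ × 120 × 1.6 = 0.06144 m
A 2.2×10⁻⁴ × 400 × 0.75 = 0.06600 m
A 1500 × 0.23 × 1.9×10⁻⁴ = 0.06555 m
A total: 0.19299 m
B 190 × 1.8×10⁻⁴ × 1 = 0.03420 m
B Layer 2: 450 × 0.23 × 1.8×10⁻⁴ = 0.01863 m
B 640–1190 m: 1.2×10⁻⁴ × 550 × 0.17 = 0.01122 m
B total: 0.06405 m
Ratio: 0.19299 / 0.06405 ≈ 3.013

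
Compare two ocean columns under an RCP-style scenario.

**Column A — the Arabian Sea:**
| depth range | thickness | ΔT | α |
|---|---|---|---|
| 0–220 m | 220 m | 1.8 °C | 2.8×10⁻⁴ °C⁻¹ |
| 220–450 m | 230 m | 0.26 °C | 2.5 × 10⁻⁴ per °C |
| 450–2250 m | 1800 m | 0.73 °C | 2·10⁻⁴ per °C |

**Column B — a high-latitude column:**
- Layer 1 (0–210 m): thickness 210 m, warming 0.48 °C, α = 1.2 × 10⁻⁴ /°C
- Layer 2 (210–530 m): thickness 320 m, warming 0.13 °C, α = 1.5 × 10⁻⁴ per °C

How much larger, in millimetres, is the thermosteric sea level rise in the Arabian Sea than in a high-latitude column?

A Layer 1: 1.8 × 220 × 2.8×10⁻⁴ = 0.11088 m
A 230 × 0.26 × 2.5×10⁻⁴ = 0.01495 m
A 2×10⁻⁴ × 0.73 × 1800 = 0.26280 m
A total: 0.38863 m
B Layer 1: 210 × 1.2×10⁻⁴ × 0.48 = 0.012096 m
B 210–530 m: 0.13 × 1.5×10⁻⁴ × 320 = 0.00624 m
B total: 0.018336 m
Difference: 0.38863 − 0.018336 = 0.370294 m

Δh_A − Δh_B ≈ 370 mm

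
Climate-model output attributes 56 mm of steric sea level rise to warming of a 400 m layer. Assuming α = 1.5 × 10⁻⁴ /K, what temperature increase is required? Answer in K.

about 0.933 K

ΔT = Δh/(αH) = 0.056 / (1.5×10⁻⁴ × 400) ≈ 0.9333 K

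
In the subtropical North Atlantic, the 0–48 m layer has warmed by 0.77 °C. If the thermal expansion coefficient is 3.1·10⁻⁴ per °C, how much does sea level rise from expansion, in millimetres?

Δh ≈ 11.5 mm

Δh = αΔT·H = 3.1×10⁻⁴ × 0.77 × 48 = 0.0114576 m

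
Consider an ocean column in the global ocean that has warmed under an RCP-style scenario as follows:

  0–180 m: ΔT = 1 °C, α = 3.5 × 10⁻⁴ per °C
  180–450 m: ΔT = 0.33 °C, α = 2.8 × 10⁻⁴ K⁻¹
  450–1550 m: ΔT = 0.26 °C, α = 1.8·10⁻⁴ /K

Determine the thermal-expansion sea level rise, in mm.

0–180 m: 1 × 3.5×10⁻⁴ × 180 = 0.06300 m
270 × 2.8×10⁻⁴ × 0.33 = 0.024948 m
0.26 × 1.8×10⁻⁴ × 1100 = 0.05148 m
Δh = 0.06300 + 0.024948 + 0.05148 = 0.139428 m ≈ 139 mm

Δh ≈ 139 mm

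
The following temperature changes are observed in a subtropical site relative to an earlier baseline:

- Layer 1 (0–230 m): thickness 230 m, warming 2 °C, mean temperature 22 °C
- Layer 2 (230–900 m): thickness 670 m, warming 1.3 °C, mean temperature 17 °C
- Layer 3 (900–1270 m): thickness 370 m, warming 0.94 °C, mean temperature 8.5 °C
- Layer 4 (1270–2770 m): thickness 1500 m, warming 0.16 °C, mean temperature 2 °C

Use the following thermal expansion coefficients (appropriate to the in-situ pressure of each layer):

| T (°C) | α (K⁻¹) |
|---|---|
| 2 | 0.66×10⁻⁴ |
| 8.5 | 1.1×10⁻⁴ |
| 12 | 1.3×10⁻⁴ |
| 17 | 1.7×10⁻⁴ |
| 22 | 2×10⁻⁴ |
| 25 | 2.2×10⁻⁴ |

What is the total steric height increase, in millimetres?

Layer 1 at 22 °C → α = 2×10⁻⁴ K⁻¹
Layer 2 at 17 °C → α = 1.7×10⁻⁴ K⁻¹
Layer 3 at 8.5 °C → α = 1.1×10⁻⁴ K⁻¹
Layer 4 at 2 °C → α = 0.66×10⁻⁴ K⁻¹
0–230 m: 2 × 230 × 2×10⁻⁴ = 0.09200 m
Layer 2: 670 × 1.3 × 1.7×10⁻⁴ = 0.14807 m
Layer 3: 0.94 × 370 × 1.1×10⁻⁴ = 0.038258 m
1270–2770 m: 1500 × 0.16 × 0.66×10⁻⁴ = 0.01584 m
Δh = 0.09200 + 0.14807 + 0.038258 + 0.01584 = 0.294168 m ≈ 294 mm

Δh = 294 mm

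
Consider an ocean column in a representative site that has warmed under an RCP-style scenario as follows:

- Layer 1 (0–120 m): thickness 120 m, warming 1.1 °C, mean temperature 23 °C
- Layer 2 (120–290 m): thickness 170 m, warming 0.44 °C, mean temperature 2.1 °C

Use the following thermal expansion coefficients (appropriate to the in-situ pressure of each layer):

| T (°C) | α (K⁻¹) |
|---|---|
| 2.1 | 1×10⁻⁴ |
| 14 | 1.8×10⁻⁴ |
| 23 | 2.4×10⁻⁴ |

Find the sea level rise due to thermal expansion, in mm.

Δh = 39.2 mm

Layer 1 at 23 °C → α = 2.4×10⁻⁴ K⁻¹
Layer 2 at 2.1 °C → α = 1×10⁻⁴ K⁻¹
Layer 1: 1.1 × 2.4×10⁻⁴ × 120 = 0.03168 m
0.44 × 170 × 1×10⁻⁴ = 0.00748 m
Δh = 0.03168 + 0.00748 = 0.03916 m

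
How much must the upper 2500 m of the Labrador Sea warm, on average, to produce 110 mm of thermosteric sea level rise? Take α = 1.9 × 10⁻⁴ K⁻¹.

ΔT = Δh/(αH) = 0.11 / (1.9×10⁻⁴ × 2500) ≈ 0.2316 K

about 0.232 K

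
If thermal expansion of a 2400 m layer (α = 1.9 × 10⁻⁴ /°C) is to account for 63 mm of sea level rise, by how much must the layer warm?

ΔT = Δh/(αH) = 0.063 / (1.9×10⁻⁴ × 2400) ≈ 0.1382 °C

0.138 °C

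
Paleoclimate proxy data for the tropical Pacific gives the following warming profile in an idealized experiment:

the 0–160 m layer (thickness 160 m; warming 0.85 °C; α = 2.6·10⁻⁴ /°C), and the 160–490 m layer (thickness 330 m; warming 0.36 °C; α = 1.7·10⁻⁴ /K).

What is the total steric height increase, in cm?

0–160 m: 0.85 × 160 × 2.6×10⁻⁴ = 0.03536 m
1.7×10⁻⁴ × 330 × 0.36 = 0.020196 m
Δh = 0.03536 + 0.020196 = 0.055556 m

Δh = 5.56 cm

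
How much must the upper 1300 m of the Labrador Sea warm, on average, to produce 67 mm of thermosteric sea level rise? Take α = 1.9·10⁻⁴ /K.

0.27 K

ΔT = Δh/(αH) = 0.067 / (1.9×10⁻⁴ × 1300) ≈ 0.2713 K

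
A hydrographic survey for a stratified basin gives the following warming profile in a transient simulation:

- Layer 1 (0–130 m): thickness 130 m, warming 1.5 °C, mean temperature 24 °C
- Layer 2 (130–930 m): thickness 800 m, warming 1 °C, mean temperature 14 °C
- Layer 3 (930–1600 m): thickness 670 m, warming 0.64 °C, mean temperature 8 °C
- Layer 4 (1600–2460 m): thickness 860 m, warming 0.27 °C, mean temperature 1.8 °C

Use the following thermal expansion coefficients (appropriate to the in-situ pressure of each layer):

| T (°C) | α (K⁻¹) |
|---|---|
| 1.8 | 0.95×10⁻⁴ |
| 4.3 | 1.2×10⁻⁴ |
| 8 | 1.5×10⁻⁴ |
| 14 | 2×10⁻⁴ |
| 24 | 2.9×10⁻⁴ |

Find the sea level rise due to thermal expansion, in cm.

30.3 cm of thermosteric rise

Layer 1 at 24 °C → α = 2.9×10⁻⁴ K⁻¹
Layer 2 at 14 °C → α = 2×10⁻⁴ K⁻¹
Layer 3 at 8 °C → α = 1.5×10⁻⁴ K⁻¹
Layer 4 at 1.8 °C → α = 0.95×10⁻⁴ K⁻¹
Layer 1: 1.5 × 130 × 2.9×10⁻⁴ = 0.05655 m
130–930 m: 800 × 1 × 2×10⁻⁴ = 0.16000 m
Layer 3: 1.5×10⁻⁴ × 670 × 0.64 = 0.06432 m
1600–2460 m: 0.95×10⁻⁴ × 860 × 0.27 = 0.022059 m
Δh = 0.05655 + 0.16000 + 0.06432 + 0.022059 = 0.302929 m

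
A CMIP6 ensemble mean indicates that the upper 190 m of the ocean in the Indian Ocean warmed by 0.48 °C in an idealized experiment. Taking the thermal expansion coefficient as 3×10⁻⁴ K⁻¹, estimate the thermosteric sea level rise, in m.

Δh = αΔT·H = 3×10⁻⁴ × 0.48 × 190 = 0.02736 m

Δh = 0.0274 m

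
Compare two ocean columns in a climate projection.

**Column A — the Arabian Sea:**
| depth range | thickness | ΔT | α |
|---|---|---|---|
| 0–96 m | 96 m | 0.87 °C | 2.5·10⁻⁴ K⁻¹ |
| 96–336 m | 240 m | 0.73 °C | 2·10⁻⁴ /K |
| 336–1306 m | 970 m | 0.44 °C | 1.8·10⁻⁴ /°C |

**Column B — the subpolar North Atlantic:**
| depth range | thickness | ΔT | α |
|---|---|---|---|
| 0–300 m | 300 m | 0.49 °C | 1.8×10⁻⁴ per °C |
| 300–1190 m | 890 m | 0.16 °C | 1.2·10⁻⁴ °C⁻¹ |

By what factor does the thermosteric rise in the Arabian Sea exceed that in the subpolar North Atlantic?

A Layer 1: 96 × 2.5×10⁻⁴ × 0.87 = 0.02088 m
A 96–336 m: 2×10⁻⁴ × 240 × 0.73 = 0.03504 m
A Layer 3: 0.44 × 1.8×10⁻⁴ × 970 = 0.076824 m
A total: 0.132744 m
B 300 × 0.49 × 1.8×10⁻⁴ = 0.02646 m
B 300–1190 m: 890 × 0.16 × 1.2×10⁻⁴ = 0.017088 m
B total: 0.043548 m
Ratio: 0.132744 / 0.043548 ≈ 3.048

3.05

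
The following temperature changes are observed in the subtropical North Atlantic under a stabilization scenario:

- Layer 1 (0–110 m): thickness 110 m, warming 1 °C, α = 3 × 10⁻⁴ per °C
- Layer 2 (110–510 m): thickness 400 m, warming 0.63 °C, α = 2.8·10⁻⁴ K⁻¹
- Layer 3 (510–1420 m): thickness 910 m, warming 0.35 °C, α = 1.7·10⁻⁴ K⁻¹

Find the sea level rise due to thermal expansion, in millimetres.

Δh ≈ 158 mm

Layer 1: 3×10⁻⁴ × 110 × 1 = 0.03300 m
Layer 2: 400 × 0.63 × 2.8×10⁻⁴ = 0.07056 m
Layer 3: 910 × 1.7×10⁻⁴ × 0.35 = 0.054145 m
Δh = 0.03300 + 0.07056 + 0.054145 = 0.157705 m ≈ 158 mm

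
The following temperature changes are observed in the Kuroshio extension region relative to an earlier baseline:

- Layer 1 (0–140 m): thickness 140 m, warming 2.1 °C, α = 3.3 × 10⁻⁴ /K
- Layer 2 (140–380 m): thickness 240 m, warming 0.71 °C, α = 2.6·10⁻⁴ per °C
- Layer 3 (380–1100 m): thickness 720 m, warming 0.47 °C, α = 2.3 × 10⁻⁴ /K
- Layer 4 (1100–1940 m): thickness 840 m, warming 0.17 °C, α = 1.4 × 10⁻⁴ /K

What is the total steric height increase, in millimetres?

about 240 mm

0–140 m: 2.1 × 140 × 3.3×10⁻⁴ = 0.09702 m
140–380 m: 0.71 × 240 × 2.6×10⁻⁴ = 0.044304 m
Layer 3: 0.47 × 720 × 2.3×10⁻⁴ = 0.077832 m
1100–1940 m: 1.4×10⁻⁴ × 840 × 0.17 = 0.019992 m
Δh = 0.09702 + 0.044304 + 0.077832 + 0.019992 = 0.239148 m ≈ 240 mm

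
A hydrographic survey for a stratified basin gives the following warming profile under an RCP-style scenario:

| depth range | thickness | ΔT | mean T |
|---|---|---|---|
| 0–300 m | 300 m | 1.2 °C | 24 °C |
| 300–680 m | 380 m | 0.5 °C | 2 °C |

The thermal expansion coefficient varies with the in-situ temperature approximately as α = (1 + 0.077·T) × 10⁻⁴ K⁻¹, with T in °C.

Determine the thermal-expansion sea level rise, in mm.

Layer 1: α = (1 + 0.077×24)×10⁻⁴ = 2.848×10⁻⁴ K⁻¹
Layer 2: α = (1 + 0.077×2)×10⁻⁴ = 1.154×10⁻⁴ K⁻¹
0–300 m: 300 × 1.2 × 2.848×10⁻⁴ = 0.102528 m
300–680 m: 380 × 1.154×10⁻⁴ × 0.5 = 0.021926 m
Δh = 0.102528 + 0.021926 = 0.124454 m ≈ 124 mm

Δh ≈ 124 mm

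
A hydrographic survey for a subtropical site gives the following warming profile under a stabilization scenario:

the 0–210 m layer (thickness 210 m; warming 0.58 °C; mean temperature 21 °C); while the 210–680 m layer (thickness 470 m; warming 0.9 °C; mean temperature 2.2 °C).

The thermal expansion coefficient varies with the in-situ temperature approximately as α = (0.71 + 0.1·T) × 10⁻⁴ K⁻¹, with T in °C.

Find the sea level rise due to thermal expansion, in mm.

Layer 1: α = (0.71 + 0.1×21)×10⁻⁴ = 2.81×10⁻⁴ K⁻¹
Layer 2: α = (0.71 + 0.1×2.2)×10⁻⁴ = 0.93×10⁻⁴ K⁻¹
0.58 × 210 × 2.81×10⁻⁴ = 0.0342258 m
Layer 2: 470 × 0.93×10⁻⁴ × 0.9 = 0.039339 m
Δh = 0.0342258 + 0.039339 = 0.0735648 m ≈ 74 mm

about 74 mm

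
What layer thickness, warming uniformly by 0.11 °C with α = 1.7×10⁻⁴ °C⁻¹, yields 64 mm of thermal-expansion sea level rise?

H = Δh/(αΔT) = 0.064 / (1.7×10⁻⁴ × 0.11) ≈ 3422 m

3400 m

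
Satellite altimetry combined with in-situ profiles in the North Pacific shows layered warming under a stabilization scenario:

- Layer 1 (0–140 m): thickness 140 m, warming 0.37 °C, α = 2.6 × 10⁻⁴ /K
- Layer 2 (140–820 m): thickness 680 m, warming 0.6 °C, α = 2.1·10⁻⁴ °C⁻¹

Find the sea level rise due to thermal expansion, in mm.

Δh ≈ 99.1 mm

Layer 1: 0.37 × 2.6×10⁻⁴ × 140 = 0.013468 m
2.1×10⁻⁴ × 680 × 0.6 = 0.08568 m
Δh = 0.013468 + 0.08568 = 0.099148 m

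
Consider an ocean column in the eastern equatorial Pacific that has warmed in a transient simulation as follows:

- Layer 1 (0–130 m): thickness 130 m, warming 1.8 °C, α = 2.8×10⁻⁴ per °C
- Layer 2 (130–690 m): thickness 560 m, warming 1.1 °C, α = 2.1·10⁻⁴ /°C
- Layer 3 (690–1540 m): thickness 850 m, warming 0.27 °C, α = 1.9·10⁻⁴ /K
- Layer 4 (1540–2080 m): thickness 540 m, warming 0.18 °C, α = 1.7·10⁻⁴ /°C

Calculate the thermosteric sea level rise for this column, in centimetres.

2.8×10⁻⁴ × 130 × 1.8 = 0.06552 m
2.1×10⁻⁴ × 560 × 1.1 = 0.12936 m
Layer 3: 0.27 × 850 × 1.9×10⁻⁴ = 0.043605 m
1540–2080 m: 540 × 1.7×10⁻⁴ × 0.18 = 0.016524 m
Δh = 0.06552 + 0.12936 + 0.043605 + 0.016524 = 0.255009 m ≈ 26 cm

Δh ≈ 26 cm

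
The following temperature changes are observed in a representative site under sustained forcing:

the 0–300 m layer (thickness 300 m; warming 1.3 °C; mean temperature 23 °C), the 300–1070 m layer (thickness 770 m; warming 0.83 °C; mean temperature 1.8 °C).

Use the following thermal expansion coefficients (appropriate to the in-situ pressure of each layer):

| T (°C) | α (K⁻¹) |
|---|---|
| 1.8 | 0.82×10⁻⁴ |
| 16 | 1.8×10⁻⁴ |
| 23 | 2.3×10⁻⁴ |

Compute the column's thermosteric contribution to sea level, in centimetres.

Δh = 14 cm

Layer 1 at 23 °C → α = 2.3×10⁻⁴ K⁻¹
Layer 2 at 1.8 °C → α = 0.82×10⁻⁴ K⁻¹
300 × 2.3×10⁻⁴ × 1.3 = 0.08970 m
Layer 2: 0.82×10⁻⁴ × 0.83 × 770 = 0.0524062 m
Δh = 0.08970 + 0.0524062 = 0.1421062 m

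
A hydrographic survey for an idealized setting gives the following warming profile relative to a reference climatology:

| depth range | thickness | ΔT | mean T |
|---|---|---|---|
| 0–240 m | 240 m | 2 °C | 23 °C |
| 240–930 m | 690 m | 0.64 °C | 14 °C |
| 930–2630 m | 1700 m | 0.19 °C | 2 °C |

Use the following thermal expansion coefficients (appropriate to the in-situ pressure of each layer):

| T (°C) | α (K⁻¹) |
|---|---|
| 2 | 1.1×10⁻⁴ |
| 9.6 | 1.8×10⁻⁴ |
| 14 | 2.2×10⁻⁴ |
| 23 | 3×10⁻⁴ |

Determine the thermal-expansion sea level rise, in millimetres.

280 mm of thermosteric rise

Layer 1 at 23 °C → α = 3×10⁻⁴ K⁻¹
Layer 2 at 14 °C → α = 2.2×10⁻⁴ K⁻¹
Layer 3 at 2 °C → α = 1.1×10⁻⁴ K⁻¹
Layer 1: 240 × 3×10⁻⁴ × 2 = 0.14400 m
2.2×10⁻⁴ × 0.64 × 690 = 0.097152 m
930–2630 m: 1.1×10⁻⁴ × 0.19 × 1700 = 0.03553 m
Δh = 0.14400 + 0.097152 + 0.03553 = 0.276682 m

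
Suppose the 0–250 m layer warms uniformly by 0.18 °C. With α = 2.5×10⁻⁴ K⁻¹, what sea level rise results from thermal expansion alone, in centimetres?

1.13 cm of thermosteric rise

Δh = αΔT·H = 2.5×10⁻⁴ × 0.18 × 250 = 0.01125 m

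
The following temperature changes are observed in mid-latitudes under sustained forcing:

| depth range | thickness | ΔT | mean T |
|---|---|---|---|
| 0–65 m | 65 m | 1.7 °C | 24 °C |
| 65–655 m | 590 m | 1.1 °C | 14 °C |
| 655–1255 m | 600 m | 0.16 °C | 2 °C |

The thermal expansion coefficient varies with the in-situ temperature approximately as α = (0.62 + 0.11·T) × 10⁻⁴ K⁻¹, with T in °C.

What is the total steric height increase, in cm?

18.4 cm of thermosteric rise

Layer 1: α = (0.62 + 0.11×24)×10⁻⁴ = 3.26×10⁻⁴ K⁻¹
Layer 2: α = (0.62 + 0.11×14)×10⁻⁴ = 2.16×10⁻⁴ K⁻¹
Layer 3: α = (0.62 + 0.11×2)×10⁻⁴ = 0.84×10⁻⁴ K⁻¹
0–65 m: 65 × 1.7 × 3.26×10⁻⁴ = 0.036023 m
Layer 2: 590 × 1.1 × 2.16×10⁻⁴ = 0.140184 m
600 × 0.84×10⁻⁴ × 0.16 = 0.008064 m
Δh = 0.036023 + 0.140184 + 0.008064 = 0.184271 m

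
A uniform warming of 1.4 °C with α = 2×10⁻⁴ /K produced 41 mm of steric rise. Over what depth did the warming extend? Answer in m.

H = Δh/(αΔT) = 0.041 / (2×10⁻⁴ × 1.4) ≈ 146.4 m

146 m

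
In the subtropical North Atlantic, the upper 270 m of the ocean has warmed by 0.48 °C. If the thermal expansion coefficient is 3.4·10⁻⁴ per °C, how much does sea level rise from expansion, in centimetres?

Δh = αΔT·H = 3.4×10⁻⁴ × 0.48 × 270 = 0.044064 m

4.4 cm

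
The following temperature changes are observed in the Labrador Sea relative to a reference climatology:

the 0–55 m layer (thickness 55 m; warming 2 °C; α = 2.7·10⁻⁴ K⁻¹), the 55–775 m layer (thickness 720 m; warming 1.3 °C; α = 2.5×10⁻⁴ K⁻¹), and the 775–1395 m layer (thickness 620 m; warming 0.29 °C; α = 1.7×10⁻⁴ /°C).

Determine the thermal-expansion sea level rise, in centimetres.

about 29.4 cm

0–55 m: 2.7×10⁻⁴ × 2 × 55 = 0.02970 m
Layer 2: 1.3 × 720 × 2.5×10⁻⁴ = 0.23400 m
775–1395 m: 1.7×10⁻⁴ × 620 × 0.29 = 0.030566 m
Δh = 0.02970 + 0.23400 + 0.030566 = 0.294266 m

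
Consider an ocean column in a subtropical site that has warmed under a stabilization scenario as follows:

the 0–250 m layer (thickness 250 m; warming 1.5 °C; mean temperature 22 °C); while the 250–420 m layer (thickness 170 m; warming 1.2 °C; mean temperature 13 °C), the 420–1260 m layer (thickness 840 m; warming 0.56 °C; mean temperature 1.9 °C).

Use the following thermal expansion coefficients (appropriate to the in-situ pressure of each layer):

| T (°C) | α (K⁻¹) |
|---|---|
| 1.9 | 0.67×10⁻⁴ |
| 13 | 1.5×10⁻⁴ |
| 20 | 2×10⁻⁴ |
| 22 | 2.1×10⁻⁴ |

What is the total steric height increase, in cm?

Layer 1 at 22 °C → α = 2.1×10⁻⁴ K⁻¹
Layer 2 at 13 °C → α = 1.5×10⁻⁴ K⁻¹
Layer 3 at 1.9 °C → α = 0.67×10⁻⁴ K⁻¹
Layer 1: 1.5 × 250 × 2.1×10⁻⁴ = 0.07875 m
250–420 m: 1.5×10⁻⁴ × 170 × 1.2 = 0.03060 m
0.56 × 0.67×10⁻⁴ × 840 = 0.0315168 m
Δh = 0.07875 + 0.03060 + 0.0315168 = 0.1408668 m ≈ 14 cm

14 cm of thermosteric rise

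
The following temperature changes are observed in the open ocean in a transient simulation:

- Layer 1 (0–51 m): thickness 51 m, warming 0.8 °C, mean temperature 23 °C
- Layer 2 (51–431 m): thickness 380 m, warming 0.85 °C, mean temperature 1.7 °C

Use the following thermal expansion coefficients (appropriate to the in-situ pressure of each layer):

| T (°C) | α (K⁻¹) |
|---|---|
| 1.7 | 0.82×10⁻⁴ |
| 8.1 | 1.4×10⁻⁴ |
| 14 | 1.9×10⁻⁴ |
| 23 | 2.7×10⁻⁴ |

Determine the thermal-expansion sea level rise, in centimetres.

Layer 1 at 23 °C → α = 2.7×10⁻⁴ K⁻¹
Layer 2 at 1.7 °C → α = 0.82×10⁻⁴ K⁻¹
0–51 m: 51 × 0.8 × 2.7×10⁻⁴ = 0.011016 m
0.85 × 0.82×10⁻⁴ × 380 = 0.026486 m
Δh = 0.011016 + 0.026486 = 0.037502 m

Δh = 3.75 cm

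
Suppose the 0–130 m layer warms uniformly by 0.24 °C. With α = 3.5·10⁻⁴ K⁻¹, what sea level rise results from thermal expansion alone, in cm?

Δh = αΔT·H = 3.5×10⁻⁴ × 0.24 × 130 = 0.01092 m

about 1.09 cm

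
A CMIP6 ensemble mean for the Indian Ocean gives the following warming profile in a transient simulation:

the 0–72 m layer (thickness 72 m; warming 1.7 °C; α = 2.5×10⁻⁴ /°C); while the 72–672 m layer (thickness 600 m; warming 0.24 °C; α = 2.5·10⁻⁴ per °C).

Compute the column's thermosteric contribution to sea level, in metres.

Δh ≈ 0.067 m

Layer 1: 72 × 1.7 × 2.5×10⁻⁴ = 0.03060 m
2.5×10⁻⁴ × 600 × 0.24 = 0.03600 m
Δh = 0.03060 + 0.03600 = 0.06660 m ≈ 0.067 m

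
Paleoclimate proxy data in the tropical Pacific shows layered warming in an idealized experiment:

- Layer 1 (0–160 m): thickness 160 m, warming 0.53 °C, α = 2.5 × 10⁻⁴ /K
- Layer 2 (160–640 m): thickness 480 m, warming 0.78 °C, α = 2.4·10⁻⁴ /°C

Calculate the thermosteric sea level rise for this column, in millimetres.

Layer 1: 2.5×10⁻⁴ × 160 × 0.53 = 0.02120 m
160–640 m: 480 × 0.78 × 2.4×10⁻⁴ = 0.089856 m
Δh = 0.02120 + 0.089856 = 0.111056 m ≈ 111 mm

111 mm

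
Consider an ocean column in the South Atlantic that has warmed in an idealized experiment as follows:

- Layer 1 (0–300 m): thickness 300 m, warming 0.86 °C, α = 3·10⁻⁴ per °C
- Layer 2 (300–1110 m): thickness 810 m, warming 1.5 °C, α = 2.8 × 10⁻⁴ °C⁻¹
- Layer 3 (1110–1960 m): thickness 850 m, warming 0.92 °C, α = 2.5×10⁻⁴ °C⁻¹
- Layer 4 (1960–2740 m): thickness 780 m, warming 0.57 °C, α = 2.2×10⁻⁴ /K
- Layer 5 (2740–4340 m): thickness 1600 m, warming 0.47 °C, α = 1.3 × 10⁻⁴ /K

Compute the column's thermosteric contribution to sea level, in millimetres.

809 mm of thermosteric rise

Layer 1: 300 × 3×10⁻⁴ × 0.86 = 0.07740 m
2.8×10⁻⁴ × 810 × 1.5 = 0.34020 m
Layer 3: 0.92 × 2.5×10⁻⁴ × 850 = 0.19550 m
780 × 2.2×10⁻⁴ × 0.57 = 0.097812 m
0.47 × 1.3×10⁻⁴ × 1600 = 0.09776 m
Δh = 0.07740 + 0.34020 + 0.19550 + 0.097812 + 0.09776 = 0.808672 m ≈ 809 mm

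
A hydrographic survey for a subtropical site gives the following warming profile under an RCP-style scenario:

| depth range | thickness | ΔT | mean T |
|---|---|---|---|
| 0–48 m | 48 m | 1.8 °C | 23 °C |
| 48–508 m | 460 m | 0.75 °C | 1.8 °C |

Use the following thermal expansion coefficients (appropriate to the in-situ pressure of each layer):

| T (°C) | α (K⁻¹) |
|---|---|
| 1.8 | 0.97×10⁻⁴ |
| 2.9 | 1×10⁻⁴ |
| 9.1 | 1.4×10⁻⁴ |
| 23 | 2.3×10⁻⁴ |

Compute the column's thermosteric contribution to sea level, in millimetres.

Layer 1 at 23 °C → α = 2.3×10⁻⁴ K⁻¹
Layer 2 at 1.8 °C → α = 0.97×10⁻⁴ K⁻¹
Layer 1: 2.3×10⁻⁴ × 48 × 1.8 = 0.019872 m
Layer 2: 0.75 × 460 × 0.97×10⁻⁴ = 0.033465 m
Δh = 0.019872 + 0.033465 = 0.053337 m ≈ 53 mm

Δh ≈ 53 mm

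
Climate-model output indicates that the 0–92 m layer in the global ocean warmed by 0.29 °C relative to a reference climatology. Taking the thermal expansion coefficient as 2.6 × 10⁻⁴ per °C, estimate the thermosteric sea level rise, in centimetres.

0.69 cm

Δh = αΔT·H = 2.6×10⁻⁴ × 0.29 × 92 = 0.0069368 m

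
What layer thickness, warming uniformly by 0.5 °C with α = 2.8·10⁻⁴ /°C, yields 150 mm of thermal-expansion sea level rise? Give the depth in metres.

H = Δh/(αΔT) = 0.15 / (2.8×10⁻⁴ × 0.5) ≈ 1071 m

1070 m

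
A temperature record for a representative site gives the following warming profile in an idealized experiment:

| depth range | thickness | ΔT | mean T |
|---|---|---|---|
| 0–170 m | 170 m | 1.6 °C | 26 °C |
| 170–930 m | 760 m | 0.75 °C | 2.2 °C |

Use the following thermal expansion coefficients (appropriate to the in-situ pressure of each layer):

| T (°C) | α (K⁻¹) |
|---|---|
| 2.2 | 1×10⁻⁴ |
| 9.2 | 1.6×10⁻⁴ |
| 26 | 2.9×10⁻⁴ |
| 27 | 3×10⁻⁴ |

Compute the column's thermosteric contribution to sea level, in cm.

Δh = 13.6 cm

Layer 1 at 26 °C → α = 2.9×10⁻⁴ K⁻¹
Layer 2 at 2.2 °C → α = 1×10⁻⁴ K⁻¹
Layer 1: 170 × 2.9×10⁻⁴ × 1.6 = 0.07888 m
760 × 1×10⁻⁴ × 0.75 = 0.05700 m
Δh = 0.07888 + 0.05700 = 0.13588 m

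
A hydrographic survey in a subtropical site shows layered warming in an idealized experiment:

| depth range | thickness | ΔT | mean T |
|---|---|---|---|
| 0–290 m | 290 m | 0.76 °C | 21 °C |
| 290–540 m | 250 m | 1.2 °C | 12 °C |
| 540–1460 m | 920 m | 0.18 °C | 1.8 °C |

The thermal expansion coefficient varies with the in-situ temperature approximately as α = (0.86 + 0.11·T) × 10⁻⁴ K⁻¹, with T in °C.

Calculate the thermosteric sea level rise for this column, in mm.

Δh = 153 mm

Layer 1: α = (0.86 + 0.11×21)×10⁻⁴ = 3.17×10⁻⁴ K⁻¹
Layer 2: α = (0.86 + 0.11×12)×10⁻⁴ = 2.18×10⁻⁴ K⁻¹
Layer 3: α = (0.86 + 0.11×1.8)×10⁻⁴ = 1.058×10⁻⁴ K⁻¹
0–290 m: 3.17×10⁻⁴ × 290 × 0.76 = 0.0698668 m
Layer 2: 2.18×10⁻⁴ × 250 × 1.2 = 0.06540 m
920 × 1.058×10⁻⁴ × 0.18 = 0.01752048 m
Δh = 0.0698668 + 0.06540 + 0.01752048 = 0.15278728 m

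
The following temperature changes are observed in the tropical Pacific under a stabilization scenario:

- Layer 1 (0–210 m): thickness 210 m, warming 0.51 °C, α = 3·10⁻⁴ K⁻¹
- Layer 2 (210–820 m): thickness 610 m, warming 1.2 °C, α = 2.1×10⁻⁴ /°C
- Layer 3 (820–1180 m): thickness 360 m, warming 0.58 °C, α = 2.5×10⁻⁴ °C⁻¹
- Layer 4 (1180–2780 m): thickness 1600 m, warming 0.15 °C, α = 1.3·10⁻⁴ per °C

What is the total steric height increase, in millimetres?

270 mm of thermosteric rise

Layer 1: 0.51 × 3×10⁻⁴ × 210 = 0.03213 m
2.1×10⁻⁴ × 1.2 × 610 = 0.15372 m
Layer 3: 360 × 2.5×10⁻⁴ × 0.58 = 0.05220 m
1180–2780 m: 0.15 × 1600 × 1.3×10⁻⁴ = 0.03120 m
Δh = 0.03213 + 0.15372 + 0.05220 + 0.03120 = 0.26925 m ≈ 270 mm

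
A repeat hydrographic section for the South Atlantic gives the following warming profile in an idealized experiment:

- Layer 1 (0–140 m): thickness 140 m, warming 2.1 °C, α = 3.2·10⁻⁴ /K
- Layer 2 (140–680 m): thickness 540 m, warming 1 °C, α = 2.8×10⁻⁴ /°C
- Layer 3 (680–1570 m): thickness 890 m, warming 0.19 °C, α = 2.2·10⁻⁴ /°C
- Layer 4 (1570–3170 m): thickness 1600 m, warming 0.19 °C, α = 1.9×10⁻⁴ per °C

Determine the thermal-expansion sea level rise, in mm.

Layer 1: 140 × 2.1 × 3.2×10⁻⁴ = 0.09408 m
1 × 540 × 2.8×10⁻⁴ = 0.15120 m
680–1570 m: 0.19 × 890 × 2.2×10⁻⁴ = 0.037202 m
1570–3170 m: 1600 × 1.9×10⁻⁴ × 0.19 = 0.05776 m
Δh = 0.09408 + 0.15120 + 0.037202 + 0.05776 = 0.340242 m ≈ 340 mm

Δh ≈ 340 mm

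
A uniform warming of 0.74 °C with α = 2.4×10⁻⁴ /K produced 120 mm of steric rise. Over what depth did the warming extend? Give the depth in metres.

676 m

H = Δh/(αΔT) = 0.12 / (2.4×10⁻⁴ × 0.74) ≈ 675.7 m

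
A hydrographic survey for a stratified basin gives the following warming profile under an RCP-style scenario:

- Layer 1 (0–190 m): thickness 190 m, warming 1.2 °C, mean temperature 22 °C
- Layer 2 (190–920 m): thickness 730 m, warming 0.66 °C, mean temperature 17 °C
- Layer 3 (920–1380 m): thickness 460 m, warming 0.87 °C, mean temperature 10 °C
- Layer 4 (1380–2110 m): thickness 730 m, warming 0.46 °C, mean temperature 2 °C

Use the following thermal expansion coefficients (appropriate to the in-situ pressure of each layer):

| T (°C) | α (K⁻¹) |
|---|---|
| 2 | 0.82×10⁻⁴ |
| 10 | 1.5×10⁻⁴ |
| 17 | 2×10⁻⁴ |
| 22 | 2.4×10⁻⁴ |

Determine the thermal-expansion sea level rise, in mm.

Δh = 239 mm

Layer 1 at 22 °C → α = 2.4×10⁻⁴ K⁻¹
Layer 2 at 17 °C → α = 2×10⁻⁴ K⁻¹
Layer 3 at 10 °C → α = 1.5×10⁻⁴ K⁻¹
Layer 4 at 2 °C → α = 0.82×10⁻⁴ K⁻¹
2.4×10⁻⁴ × 190 × 1.2 = 0.05472 m
730 × 2×10⁻⁴ × 0.66 = 0.09636 m
1.5×10⁻⁴ × 460 × 0.87 = 0.06003 m
1380–2110 m: 0.82×10⁻⁴ × 730 × 0.46 = 0.0275356 m
Δh = 0.05472 + 0.09636 + 0.06003 + 0.0275356 = 0.2386456 m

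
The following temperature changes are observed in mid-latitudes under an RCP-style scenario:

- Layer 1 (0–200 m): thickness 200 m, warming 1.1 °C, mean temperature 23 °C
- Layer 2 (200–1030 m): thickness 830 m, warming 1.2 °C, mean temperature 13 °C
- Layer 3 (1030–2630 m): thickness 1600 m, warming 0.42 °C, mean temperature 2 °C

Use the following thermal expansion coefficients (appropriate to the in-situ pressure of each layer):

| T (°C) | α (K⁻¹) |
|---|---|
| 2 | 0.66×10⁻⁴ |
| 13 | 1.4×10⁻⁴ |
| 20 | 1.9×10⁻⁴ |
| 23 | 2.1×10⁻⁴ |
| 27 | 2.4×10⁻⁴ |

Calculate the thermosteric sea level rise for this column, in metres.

0.23 m

Layer 1 at 23 °C → α = 2.1×10⁻⁴ K⁻¹
Layer 2 at 13 °C → α = 1.4×10⁻⁴ K⁻¹
Layer 3 at 2 °C → α = 0.66×10⁻⁴ K⁻¹
200 × 2.1×10⁻⁴ × 1.1 = 0.04620 m
1.2 × 830 × 1.4×10⁻⁴ = 0.13944 m
Layer 3: 0.42 × 0.66×10⁻⁴ × 1600 = 0.044352 m
Δh = 0.04620 + 0.13944 + 0.044352 = 0.229992 m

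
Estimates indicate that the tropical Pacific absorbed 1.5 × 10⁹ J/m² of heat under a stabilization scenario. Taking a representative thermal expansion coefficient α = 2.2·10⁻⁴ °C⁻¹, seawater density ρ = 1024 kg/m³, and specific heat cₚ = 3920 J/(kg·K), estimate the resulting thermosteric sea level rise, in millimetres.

Δh = αQ/(ρcₚ) = 2.2×10⁻⁴ × 1.5×10⁹ / (1024 × 3920) ≈ 0.082211 m

Δh = 82.2 mm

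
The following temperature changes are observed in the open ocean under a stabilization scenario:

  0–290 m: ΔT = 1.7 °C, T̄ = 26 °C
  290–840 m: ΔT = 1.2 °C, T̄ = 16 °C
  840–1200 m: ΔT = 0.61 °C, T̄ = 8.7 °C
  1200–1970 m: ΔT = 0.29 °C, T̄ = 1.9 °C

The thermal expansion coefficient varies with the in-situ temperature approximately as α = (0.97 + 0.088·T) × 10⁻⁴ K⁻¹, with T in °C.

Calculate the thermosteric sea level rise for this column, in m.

Layer 1: α = (0.97 + 0.088×26)×10⁻⁴ = 3.258×10⁻⁴ K⁻¹
Layer 2: α = (0.97 + 0.088×16)×10⁻⁴ = 2.378×10⁻⁴ K⁻¹
Layer 3: α = (0.97 + 0.088×8.7)×10⁻⁴ = 1.7356×10⁻⁴ K⁻¹
Layer 4: α = (0.97 + 0.088×1.9)×10⁻⁴ = 1.1372×10⁻⁴ K⁻¹
3.258×10⁻⁴ × 1.7 × 290 = 0.1606194 m
Layer 2: 2.378×10⁻⁴ × 550 × 1.2 = 0.156948 m
Layer 3: 360 × 0.61 × 1.7356×10⁻⁴ = 0.038113776 m
770 × 0.29 × 1.1372×10⁻⁴ = 0.025393676 m
Δh = 0.1606194 + 0.156948 + 0.038113776 + 0.025393676 = 0.381074852 m

about 0.381 m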